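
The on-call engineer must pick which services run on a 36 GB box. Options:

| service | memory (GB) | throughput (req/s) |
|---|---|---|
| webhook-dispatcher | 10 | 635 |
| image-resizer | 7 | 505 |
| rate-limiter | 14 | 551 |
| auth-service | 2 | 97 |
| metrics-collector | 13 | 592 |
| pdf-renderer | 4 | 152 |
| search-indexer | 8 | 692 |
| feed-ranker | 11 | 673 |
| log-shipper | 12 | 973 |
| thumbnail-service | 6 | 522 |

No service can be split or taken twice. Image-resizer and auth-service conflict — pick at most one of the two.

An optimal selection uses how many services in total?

4

Optimal total is 2822.
For example webhook-dispatcher + search-indexer + log-shipper + thumbnail-service achieves it, using 36 GB.
Any selection reaching 2822 contains exactly 4 services.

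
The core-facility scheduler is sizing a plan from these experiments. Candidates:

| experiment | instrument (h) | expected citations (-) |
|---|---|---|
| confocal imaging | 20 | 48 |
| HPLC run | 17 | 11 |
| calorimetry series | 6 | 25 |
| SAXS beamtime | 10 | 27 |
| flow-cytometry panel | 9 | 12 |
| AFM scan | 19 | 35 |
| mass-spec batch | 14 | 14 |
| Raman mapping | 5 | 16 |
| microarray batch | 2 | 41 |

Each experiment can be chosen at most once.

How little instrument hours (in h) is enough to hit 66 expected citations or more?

8

Look for the lowest-instrument combination reaching 66.
calorimetry series + microarray batch: 66 expected citations at 8 h.
Below 8 h the best achievable stays under 66.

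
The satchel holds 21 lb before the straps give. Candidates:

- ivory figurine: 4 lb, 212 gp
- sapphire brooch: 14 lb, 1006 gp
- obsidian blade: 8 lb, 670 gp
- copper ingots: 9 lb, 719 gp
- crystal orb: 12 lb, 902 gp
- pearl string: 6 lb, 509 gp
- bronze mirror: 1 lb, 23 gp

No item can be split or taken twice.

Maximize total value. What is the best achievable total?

1621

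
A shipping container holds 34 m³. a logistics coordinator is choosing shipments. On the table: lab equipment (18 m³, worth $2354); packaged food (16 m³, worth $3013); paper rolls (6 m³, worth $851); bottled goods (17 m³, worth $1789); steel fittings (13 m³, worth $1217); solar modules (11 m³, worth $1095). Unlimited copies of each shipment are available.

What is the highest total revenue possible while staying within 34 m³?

By revenue per m³: packaged food 188.31, paper rolls 141.83, lab equipment 130.78 lead.
Best packing: 2×packaged food — 32 m³, 6026 total.
The spare 2 m³ is too small for any remaining shipment, and no exchange beats 6026.

6026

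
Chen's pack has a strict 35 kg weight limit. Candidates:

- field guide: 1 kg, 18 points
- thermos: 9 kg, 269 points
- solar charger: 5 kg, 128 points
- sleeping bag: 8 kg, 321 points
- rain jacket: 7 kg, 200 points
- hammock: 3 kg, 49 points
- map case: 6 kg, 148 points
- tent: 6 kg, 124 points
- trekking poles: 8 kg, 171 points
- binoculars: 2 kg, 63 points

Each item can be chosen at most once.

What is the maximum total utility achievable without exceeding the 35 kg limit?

1066

Greedy by ratio would take field guide + thermos + solar charger + sleeping bag + rain jacket + hammock + binoculars: 35 kg used, total 1048.
Replace field guide and hammock and binoculars with map case: the trade gains 18 net, giving 1066 at 35 kg.
Every other selection either busts 35 kg or fails to beat 1066.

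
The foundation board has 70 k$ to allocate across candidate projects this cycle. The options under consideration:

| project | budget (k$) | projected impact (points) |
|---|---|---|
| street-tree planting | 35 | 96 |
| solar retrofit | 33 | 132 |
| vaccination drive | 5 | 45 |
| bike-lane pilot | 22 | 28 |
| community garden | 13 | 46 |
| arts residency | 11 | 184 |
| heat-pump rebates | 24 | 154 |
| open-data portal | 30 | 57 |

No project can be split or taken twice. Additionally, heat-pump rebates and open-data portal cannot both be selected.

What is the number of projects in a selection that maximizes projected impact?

3

Optimal total is 470.
solar retrofit + arts residency + heat-pump rebates hits 470 at 68 k$.
Any selection reaching 470 contains exactly 3 projects.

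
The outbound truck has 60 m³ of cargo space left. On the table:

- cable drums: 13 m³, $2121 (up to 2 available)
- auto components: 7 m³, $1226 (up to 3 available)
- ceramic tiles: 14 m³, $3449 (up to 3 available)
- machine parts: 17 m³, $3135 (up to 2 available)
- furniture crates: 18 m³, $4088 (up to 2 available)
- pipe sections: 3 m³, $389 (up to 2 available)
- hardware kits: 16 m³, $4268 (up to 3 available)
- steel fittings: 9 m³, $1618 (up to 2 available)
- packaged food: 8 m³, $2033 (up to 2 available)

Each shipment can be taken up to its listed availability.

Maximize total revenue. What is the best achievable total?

15434

Density check — hardware kits 266.75, packaged food 254.12, ceramic tiles 246.36 are the best per m³.
A density-first pass picks pipe sections + 3×hardware kits + packaged food — 15226 at 59 m³.
Replace pipe sections and hardware kits and packaged food with 2×ceramic tiles: the trade gains 208 net, giving 15434 at 60 m³.
Every other selection either busts 60 m³ or exceeds an availability limit or fails to beat 15434.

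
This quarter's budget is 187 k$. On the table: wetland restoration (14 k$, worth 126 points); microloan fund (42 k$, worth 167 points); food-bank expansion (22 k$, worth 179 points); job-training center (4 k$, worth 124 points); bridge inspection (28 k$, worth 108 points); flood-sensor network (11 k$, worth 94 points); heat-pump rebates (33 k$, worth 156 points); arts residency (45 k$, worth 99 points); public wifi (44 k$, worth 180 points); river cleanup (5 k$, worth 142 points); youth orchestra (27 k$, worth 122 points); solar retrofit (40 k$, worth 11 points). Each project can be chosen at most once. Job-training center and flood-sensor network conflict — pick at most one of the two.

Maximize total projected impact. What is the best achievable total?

1148

Wetland restoration + microloan fund + food-bank expansion + job-training center + bridge inspection + public wifi + river cleanup + youth orchestra uses 186 of the 187 k$ and totals 1148.
An exhaustive check of the 4096 subsets confirms 1148.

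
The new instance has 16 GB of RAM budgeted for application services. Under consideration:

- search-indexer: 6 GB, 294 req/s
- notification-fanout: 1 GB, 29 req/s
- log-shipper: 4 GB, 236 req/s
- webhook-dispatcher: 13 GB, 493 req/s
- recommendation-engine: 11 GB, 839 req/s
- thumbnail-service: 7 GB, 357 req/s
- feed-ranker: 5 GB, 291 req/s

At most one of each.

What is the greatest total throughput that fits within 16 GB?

Greedy by ratio would take notification-fanout + log-shipper + recommendation-engine: 16 GB used, total 1104.
Dropping notification-fanout and log-shipper frees 5 GB; slotting in feed-ranker (5 GB) lifts the total to 1130 at 16 GB.
Nothing else within 16 GB beats 1130.

1130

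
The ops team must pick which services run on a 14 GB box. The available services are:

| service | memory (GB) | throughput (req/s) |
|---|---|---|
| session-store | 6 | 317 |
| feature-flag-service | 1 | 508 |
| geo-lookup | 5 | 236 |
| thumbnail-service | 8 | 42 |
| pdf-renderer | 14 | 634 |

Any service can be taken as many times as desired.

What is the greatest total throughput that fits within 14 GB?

Ranking by ratio (throughput/GB): feature-flag-service 508.00, session-store 52.83, geo-lookup 47.20.
14×feature-flag-service uses 14 of the 14 GB and totals 7112.

7112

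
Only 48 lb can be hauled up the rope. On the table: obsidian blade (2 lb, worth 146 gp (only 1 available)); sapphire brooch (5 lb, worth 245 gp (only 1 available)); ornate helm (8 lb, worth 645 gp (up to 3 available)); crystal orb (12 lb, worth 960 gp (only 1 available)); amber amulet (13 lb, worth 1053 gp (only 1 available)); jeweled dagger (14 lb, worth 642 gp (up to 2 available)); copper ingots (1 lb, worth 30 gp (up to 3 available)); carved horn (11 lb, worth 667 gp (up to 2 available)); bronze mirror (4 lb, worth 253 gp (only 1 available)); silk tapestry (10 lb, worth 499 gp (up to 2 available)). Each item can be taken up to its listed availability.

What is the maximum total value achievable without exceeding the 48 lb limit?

3732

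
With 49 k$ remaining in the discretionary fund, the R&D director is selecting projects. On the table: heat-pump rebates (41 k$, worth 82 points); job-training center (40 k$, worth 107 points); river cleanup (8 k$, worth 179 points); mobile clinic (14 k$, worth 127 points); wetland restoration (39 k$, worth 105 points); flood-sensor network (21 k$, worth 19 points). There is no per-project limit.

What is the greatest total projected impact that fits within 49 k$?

1074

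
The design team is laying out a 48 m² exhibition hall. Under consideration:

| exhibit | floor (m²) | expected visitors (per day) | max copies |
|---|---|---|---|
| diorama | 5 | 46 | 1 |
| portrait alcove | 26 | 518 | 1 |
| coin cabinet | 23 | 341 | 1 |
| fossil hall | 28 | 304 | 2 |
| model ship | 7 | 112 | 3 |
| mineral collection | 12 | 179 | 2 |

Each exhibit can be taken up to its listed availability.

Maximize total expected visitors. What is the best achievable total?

Ranking by ratio (expected visitors/m²): portrait alcove 19.92, model ship 16.00, mineral collection 14.92, coin cabinet 14.83.
The ratio ordering already packs tightly: portrait alcove + 3×model ship, 47 m², 854.

854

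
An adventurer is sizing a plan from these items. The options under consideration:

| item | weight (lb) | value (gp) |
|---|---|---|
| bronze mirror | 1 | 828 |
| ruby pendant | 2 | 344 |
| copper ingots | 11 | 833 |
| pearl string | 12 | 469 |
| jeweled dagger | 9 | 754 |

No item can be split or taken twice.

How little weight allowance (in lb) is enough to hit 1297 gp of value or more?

10

Minimise lb subject to total value ≥ 1297.
bronze mirror + jeweled dagger: 1582 value at 10 lb.
Below 10 lb the best achievable stays under 1297.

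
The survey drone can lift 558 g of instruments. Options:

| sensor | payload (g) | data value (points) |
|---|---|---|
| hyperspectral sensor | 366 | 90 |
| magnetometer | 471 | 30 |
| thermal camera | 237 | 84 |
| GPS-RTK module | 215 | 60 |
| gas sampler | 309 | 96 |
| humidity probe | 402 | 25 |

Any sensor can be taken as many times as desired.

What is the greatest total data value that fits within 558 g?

180

Density check — thermal camera 0.35, gas sampler 0.31, GPS-RTK module 0.28, hyperspectral sensor 0.25 are the best per g.
Greedy by ratio would take 2×thermal camera: 474 g used, total 168.
The 237 g tied up in thermal camera is better spent on gas sampler — total rises to 180 (546 g).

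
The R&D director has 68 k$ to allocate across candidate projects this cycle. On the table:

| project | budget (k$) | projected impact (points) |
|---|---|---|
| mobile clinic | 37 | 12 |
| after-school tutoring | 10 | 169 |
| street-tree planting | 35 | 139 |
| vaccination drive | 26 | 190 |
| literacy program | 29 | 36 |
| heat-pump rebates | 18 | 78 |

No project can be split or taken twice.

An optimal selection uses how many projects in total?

Optimal total is 437.
For example after-school tutoring + vaccination drive + heat-pump rebates achieves it, using 54 k$.
Every optimal selection uses 3 projects.

3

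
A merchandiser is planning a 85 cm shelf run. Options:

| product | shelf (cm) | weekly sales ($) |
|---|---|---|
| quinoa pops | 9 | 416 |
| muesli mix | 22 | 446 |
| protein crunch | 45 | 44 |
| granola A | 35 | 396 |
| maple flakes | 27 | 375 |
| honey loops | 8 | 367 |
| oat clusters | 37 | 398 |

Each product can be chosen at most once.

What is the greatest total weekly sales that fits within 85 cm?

Greedy by ratio would take quinoa pops + muesli mix + maple flakes + honey loops: 66 cm used, total 1604.
Replace maple flakes with oat clusters: the trade gains 23 net, giving 1627 at 76 cm.
Nothing else within 85 cm beats 1627.

1627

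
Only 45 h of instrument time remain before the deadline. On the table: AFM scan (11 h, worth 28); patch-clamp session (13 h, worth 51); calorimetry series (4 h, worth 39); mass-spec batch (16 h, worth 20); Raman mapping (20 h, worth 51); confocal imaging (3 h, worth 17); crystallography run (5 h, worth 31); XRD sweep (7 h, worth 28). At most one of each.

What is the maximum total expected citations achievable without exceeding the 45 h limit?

194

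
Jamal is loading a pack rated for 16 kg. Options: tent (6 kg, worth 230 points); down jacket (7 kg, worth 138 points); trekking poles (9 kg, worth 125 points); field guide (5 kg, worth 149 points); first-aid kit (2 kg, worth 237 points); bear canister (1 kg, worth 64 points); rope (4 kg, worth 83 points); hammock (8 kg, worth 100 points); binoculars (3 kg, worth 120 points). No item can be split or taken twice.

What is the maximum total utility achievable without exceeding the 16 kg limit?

736

Ranking by ratio (utility/kg): first-aid kit 118.50, bear canister 64.00, binoculars 40.00.
Taking the top-ratio items first gives tent + first-aid kit + bear canister + rope + binoculars for 734 (16 kg).
Dropping bear canister and rope frees 5 kg; slotting in field guide (5 kg) lifts the total to 736 at 16 kg.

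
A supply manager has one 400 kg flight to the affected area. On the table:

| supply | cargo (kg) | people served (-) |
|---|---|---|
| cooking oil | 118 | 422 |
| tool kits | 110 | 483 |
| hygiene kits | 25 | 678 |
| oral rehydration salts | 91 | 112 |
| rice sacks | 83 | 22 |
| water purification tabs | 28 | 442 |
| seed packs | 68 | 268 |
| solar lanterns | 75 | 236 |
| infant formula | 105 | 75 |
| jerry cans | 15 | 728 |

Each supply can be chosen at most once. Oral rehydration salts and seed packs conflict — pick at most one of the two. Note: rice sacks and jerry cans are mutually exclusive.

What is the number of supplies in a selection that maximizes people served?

Best achievable people served is 3021.
cooking oil + tool kits + hygiene kits + water purification tabs + seed packs + jerry cans hits 3021 at 364 kg.
Any selection reaching 3021 contains exactly 6 supplies.

6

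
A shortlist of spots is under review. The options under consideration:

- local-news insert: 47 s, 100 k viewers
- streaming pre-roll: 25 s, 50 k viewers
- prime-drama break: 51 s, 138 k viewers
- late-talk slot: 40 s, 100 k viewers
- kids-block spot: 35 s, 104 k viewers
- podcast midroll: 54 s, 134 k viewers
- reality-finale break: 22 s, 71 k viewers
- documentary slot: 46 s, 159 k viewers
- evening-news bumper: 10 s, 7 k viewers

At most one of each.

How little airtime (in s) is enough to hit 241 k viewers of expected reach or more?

81

Look for the lowest-airtime combination reaching 241.
Taking kids-block spot + documentary slot gives 263 (≥ 241) for 81 s.
Any bundle with less than 81 s falls short of 241.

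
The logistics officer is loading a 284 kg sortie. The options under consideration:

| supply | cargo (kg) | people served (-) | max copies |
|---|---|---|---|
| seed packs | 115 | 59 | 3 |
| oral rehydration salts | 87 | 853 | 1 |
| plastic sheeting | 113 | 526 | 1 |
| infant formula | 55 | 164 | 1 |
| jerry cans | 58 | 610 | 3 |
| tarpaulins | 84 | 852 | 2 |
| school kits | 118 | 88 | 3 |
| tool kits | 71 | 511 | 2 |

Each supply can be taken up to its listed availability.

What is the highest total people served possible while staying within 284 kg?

2924

Filling by ratio: 3×jerry cans + tarpaulins for 2682, with 26 kg left unused.
The 58 kg tied up in jerry cans is better spent on tarpaulins — total rises to 2924 (284 kg).
Every other selection either busts 284 kg or exceeds an availability limit or fails to beat 2924.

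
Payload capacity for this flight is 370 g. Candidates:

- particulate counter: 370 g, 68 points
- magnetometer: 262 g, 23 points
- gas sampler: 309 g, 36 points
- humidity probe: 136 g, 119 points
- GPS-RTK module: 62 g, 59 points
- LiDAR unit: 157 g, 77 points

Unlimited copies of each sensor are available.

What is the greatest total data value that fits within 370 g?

Density check — GPS-RTK module 0.95, humidity probe 0.88, LiDAR unit 0.49, particulate counter 0.18 are the best per g.
Filling by ratio: 5×GPS-RTK module for 295, with 60 g left unused.
The 248 g tied up in 4×GPS-RTK module is better spent on 2×humidity probe — total rises to 297 (334 g).
Every other selection either busts 370 g or fails to beat 297.

297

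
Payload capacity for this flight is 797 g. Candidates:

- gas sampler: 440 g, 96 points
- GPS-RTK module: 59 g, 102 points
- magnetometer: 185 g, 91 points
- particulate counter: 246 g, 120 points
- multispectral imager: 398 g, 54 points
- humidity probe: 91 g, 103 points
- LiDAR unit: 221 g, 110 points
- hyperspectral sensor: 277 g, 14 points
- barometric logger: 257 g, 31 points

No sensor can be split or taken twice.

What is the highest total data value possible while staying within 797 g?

A density-first pass picks GPS-RTK module + magnetometer + humidity probe + LiDAR unit — 406 at 556 g.
Replace magnetometer with particulate counter: the trade gains 29 net, giving 435 at 617 g.
No other feasible combination exceeds 435.

435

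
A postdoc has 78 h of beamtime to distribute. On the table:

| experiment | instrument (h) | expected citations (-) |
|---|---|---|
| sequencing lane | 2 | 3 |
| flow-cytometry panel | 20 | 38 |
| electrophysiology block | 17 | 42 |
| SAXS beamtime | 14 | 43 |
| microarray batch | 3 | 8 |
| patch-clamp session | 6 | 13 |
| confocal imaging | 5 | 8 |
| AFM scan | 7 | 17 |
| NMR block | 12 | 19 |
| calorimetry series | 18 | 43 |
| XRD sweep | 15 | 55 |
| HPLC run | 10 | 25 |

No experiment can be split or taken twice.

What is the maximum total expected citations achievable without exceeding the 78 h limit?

216

Taking the top-ratio experiments first gives electrophysiology block + SAXS beamtime + microarray batch + patch-clamp session + confocal imaging + AFM scan + XRD sweep + HPLC run for 211 (77 h).
The 18 h tied up in patch-clamp session and confocal imaging and AFM scan is better spent on calorimetry series — total rises to 216 (77 h).
The closest alternative, electrophysiology block + SAXS beamtime + patch-clamp session + AFM scan + calorimetry series + XRD sweep, reaches only 213.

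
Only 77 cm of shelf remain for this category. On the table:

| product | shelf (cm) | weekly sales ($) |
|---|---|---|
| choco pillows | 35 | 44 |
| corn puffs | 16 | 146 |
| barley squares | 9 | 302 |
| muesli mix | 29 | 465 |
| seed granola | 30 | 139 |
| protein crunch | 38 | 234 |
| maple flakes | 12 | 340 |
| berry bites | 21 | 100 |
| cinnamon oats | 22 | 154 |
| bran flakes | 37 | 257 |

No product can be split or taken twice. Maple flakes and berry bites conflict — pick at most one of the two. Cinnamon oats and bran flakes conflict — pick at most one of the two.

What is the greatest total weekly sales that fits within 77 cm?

Greedy by ratio would take corn puffs + barley squares + muesli mix + maple flakes: 66 cm used, total 1253.
The 16 cm tied up in corn puffs is better spent on cinnamon oats — total rises to 1261 (72 cm).
Next best is corn puffs + barley squares + muesli mix + maple flakes at 1253 (66 cm) — short by 8.

1261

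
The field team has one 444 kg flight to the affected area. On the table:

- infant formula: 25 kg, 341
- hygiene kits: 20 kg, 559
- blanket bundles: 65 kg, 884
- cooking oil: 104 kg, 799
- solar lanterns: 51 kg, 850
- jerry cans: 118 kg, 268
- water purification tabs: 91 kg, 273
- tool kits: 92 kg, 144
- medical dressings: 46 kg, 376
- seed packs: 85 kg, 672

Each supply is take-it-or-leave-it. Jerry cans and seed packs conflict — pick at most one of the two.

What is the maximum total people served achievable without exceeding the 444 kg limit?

By people served per kg: hygiene kits 27.95, solar lanterns 16.67, infant formula 13.64 lead.
Infant formula + hygiene kits + blanket bundles + cooking oil + solar lanterns + medical dressings + seed packs uses 396 of the 444 kg and totals 4481.
That's the maximum — no feasible swap from here does better than 4481.

4481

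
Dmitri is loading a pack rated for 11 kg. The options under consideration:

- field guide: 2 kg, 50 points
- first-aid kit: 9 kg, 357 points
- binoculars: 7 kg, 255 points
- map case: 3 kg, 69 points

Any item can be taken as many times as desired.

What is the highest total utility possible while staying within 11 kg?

By utility per kg: first-aid kit 39.67, binoculars 36.43, field guide 25.00, map case 23.00 lead.
Best packing: field guide + first-aid kit — 11 kg, 407 total.
Nothing else within 11 kg beats 407.

407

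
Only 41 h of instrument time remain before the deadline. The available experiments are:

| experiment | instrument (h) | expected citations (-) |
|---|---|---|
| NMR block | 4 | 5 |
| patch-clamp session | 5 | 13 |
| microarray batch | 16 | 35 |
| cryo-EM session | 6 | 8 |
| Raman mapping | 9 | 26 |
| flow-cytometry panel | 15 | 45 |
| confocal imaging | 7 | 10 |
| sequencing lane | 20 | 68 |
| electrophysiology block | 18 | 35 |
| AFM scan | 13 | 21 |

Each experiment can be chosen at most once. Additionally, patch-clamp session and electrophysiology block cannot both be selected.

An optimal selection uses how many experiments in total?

Optimal total is 126.
patch-clamp session + flow-cytometry panel + sequencing lane hits 126 at 40 h.
Every optimal selection uses 3 experiments.

3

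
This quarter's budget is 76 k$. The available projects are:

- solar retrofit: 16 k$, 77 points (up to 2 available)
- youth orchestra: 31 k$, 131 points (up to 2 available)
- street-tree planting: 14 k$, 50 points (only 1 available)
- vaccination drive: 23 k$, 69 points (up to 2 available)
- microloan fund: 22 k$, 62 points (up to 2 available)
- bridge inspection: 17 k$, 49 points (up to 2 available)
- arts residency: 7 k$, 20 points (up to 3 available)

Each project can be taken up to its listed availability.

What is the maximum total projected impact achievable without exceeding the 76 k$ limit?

A density-first pass picks 2×solar retrofit + youth orchestra + arts residency — 305 at 70 k$.
Dropping 2×solar retrofit and arts residency frees 39 k$; slotting in youth orchestra + street-tree planting (45 k$) lifts the total to 312 at 76 k$.

312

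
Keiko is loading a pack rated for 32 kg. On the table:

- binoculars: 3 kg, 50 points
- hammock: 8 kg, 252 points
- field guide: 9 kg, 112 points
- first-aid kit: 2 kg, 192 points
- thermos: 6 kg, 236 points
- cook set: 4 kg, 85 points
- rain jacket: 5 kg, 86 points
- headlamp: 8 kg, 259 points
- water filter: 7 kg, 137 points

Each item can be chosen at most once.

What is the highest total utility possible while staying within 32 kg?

1076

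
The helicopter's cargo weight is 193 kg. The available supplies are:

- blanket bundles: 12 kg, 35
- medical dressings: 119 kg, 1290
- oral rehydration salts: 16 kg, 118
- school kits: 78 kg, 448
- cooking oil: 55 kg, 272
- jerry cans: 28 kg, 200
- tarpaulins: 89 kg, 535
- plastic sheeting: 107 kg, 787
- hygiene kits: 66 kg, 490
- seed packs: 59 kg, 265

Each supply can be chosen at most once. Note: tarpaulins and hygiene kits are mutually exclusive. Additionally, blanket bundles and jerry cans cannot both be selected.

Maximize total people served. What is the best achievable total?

The ratio ordering already packs tightly: medical dressings + hygiene kits, 185 kg, 1780.
Nothing else feasible within 193 kg beats 1780.

1780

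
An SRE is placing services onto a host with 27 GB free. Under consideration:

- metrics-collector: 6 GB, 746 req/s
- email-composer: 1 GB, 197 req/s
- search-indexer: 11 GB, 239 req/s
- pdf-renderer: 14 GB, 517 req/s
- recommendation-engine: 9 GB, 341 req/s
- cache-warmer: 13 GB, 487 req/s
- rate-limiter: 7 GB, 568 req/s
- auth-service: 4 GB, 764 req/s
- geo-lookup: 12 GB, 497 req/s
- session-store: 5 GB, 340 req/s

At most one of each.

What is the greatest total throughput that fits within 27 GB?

2616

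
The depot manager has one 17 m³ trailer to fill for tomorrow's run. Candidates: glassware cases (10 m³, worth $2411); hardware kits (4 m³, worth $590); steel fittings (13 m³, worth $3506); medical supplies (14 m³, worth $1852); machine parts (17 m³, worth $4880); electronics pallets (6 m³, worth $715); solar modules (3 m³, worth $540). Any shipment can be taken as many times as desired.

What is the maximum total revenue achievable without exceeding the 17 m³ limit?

Density check — machine parts 287.06, steel fittings 269.69, glassware cases 241.10, solar modules 180.00 are the best per m³.
Machine parts uses 17 of the 17 m³ and totals 4880.
Nothing else within 17 m³ beats 4880.

4880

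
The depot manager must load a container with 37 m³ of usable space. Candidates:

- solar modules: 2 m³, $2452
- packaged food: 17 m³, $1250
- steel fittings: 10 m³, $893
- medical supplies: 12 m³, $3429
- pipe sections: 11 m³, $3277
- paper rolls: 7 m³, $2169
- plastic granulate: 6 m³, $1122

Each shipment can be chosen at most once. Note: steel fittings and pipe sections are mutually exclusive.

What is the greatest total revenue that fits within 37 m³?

Taking solar modules + medical supplies + pipe sections + paper rolls: 32 m³ used, 11327 in revenue.

11327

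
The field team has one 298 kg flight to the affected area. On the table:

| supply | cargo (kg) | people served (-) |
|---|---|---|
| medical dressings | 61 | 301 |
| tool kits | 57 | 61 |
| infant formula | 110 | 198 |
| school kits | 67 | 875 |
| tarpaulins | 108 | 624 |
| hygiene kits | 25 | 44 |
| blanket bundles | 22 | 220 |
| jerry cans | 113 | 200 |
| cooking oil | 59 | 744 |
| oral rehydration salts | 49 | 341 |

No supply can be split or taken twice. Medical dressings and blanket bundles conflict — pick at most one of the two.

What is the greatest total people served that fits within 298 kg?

2584

Ranking by ratio (people served/kg): school kits 13.06, cooking oil 12.61, blanket bundles 10.00.
School kits + tarpaulins + cooking oil + oral rehydration salts uses 283 of the 298 kg and totals 2584.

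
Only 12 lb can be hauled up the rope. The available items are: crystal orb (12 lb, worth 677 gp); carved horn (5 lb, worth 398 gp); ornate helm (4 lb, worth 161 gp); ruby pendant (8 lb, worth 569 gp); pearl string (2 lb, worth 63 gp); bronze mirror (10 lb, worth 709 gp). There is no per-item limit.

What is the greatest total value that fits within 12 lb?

859

Density check — carved horn 79.60, ruby pendant 71.12, bronze mirror 70.90, crystal orb 56.42 are the best per lb.
Best packing: 2×carved horn + pearl string — 12 lb, 859 total.
No other feasible combination exceeds 859.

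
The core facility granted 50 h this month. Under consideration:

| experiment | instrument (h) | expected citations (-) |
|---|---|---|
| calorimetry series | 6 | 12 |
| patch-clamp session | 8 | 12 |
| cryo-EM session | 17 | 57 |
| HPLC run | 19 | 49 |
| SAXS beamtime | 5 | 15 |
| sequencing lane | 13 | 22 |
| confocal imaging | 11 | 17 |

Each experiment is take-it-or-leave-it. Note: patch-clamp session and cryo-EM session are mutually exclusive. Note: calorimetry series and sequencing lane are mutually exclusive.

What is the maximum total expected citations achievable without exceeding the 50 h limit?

133

Best packing: calorimetry series + cryo-EM session + HPLC run + SAXS beamtime — 47 h, 133 total.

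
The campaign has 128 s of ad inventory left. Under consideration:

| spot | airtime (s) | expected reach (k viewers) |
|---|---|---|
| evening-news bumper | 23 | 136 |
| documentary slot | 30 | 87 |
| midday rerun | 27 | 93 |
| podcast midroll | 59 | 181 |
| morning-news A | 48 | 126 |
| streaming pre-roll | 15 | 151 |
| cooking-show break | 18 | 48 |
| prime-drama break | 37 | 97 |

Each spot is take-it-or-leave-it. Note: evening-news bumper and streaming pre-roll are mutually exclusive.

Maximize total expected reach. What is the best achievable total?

By expected reach per s: streaming pre-roll 10.07, evening-news bumper 5.91, midday rerun 3.44, podcast midroll 3.07 lead.
Best packing: documentary slot + midday rerun + streaming pre-roll + cooking-show break + prime-drama break — 127 s, 476 total.
Runner-up midday rerun + podcast midroll + streaming pre-roll + cooking-show break tops out at 473.

476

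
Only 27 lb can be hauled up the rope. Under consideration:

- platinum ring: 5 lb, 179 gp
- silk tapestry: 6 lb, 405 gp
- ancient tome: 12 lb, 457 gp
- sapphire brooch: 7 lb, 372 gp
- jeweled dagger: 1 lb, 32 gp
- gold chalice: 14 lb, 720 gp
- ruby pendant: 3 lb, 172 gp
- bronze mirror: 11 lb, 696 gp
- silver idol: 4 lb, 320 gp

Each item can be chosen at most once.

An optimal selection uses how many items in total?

4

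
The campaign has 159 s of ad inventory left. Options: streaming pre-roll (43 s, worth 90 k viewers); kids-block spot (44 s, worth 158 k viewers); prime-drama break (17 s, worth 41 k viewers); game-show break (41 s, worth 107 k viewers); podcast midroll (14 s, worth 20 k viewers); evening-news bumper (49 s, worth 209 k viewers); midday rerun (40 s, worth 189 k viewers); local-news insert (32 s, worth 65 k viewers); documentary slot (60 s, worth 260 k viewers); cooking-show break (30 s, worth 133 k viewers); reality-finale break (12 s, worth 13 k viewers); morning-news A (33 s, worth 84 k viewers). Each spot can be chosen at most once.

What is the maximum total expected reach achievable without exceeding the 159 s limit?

By expected reach per s: midday rerun 4.72, cooking-show break 4.43, documentary slot 4.33 lead.
Taking the top-ratio spots first gives prime-drama break + midday rerun + documentary slot + cooking-show break + reality-finale break for 636 (159 s).
The 59 s tied up in prime-drama break and cooking-show break and reality-finale break is better spent on evening-news bumper — total rises to 658 (149 s).
Next best is prime-drama break + evening-news bumper + documentary slot + cooking-show break at 643 (156 s) — short by 15.

658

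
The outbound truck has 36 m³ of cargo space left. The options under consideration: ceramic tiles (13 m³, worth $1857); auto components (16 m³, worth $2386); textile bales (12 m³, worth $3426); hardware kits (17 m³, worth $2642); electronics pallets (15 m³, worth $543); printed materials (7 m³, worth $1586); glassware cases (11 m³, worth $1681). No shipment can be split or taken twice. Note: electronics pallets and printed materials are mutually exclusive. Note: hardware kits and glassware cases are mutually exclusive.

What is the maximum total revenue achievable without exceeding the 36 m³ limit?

By revenue per m³: textile bales 285.50, printed materials 226.57, hardware kits 155.41 lead.
Best packing: textile bales + hardware kits + printed materials — 36 m³, 7654 total.

7654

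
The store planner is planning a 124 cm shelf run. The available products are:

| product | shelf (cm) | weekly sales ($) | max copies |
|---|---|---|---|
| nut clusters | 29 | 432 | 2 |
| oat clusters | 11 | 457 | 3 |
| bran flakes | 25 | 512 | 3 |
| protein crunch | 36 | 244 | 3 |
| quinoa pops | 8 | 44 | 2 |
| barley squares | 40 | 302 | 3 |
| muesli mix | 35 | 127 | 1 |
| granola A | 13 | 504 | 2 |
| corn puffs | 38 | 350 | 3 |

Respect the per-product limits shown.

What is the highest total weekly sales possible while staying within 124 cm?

3458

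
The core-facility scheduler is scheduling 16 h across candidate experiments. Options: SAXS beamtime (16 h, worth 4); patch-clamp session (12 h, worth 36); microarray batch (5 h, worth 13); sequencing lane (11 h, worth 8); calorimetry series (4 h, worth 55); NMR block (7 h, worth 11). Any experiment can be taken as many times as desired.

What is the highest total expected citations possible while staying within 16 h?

Best packing: 4×calorimetry series — 16 h, 220 total.

220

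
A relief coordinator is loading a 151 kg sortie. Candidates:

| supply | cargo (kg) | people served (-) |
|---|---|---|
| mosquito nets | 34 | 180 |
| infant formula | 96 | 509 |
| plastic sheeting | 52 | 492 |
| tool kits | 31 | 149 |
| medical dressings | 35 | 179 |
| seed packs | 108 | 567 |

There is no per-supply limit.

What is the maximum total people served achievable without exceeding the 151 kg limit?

1164

The ratio ordering already packs tightly: mosquito nets + 2×plastic sheeting, 138 kg, 1164.
No other feasible combination exceeds 1164.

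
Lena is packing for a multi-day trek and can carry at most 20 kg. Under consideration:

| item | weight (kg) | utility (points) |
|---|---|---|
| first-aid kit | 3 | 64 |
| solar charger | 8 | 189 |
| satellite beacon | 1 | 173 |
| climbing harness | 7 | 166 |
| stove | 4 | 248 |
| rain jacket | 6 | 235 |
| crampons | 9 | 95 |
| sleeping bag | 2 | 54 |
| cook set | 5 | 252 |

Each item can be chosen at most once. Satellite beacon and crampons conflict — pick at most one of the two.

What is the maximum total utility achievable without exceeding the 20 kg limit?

972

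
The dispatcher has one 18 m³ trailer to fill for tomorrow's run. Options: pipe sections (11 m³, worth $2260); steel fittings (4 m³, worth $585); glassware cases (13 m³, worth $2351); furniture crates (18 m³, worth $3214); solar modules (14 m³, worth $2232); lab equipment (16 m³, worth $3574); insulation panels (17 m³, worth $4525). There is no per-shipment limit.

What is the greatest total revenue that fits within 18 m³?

4525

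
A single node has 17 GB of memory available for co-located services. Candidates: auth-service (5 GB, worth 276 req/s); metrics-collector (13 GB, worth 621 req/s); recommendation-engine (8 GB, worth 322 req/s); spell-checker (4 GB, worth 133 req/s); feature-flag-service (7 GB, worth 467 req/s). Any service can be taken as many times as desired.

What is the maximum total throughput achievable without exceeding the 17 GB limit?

Greedy by ratio would take 2×feature-flag-service: 14 GB used, total 934.
Replace feature-flag-service with 2×auth-service: the trade gains 85 net, giving 1019 at 17 GB.

1019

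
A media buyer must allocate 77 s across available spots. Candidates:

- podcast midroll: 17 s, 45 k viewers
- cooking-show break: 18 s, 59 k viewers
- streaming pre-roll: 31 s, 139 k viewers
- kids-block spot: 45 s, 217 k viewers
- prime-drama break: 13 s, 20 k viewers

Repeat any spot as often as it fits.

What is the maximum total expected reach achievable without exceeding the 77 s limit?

Best packing: streaming pre-roll + kids-block spot — 76 s, 356 total.
That's the maximum — no swap from here does better than 356.

356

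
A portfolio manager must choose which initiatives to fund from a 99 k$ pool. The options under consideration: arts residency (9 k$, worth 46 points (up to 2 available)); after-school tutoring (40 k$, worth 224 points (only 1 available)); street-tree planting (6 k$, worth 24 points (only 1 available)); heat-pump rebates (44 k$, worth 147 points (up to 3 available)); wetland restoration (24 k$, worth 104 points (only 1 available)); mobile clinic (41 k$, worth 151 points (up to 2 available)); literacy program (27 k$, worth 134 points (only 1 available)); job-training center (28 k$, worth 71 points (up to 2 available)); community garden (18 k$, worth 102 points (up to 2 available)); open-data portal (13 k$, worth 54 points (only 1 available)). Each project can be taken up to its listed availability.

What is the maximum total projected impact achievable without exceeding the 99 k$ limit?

A density-first pass picks 2×arts residency + after-school tutoring + 2×community garden — 520 at 94 k$.
Replace arts residency with open-data portal: the trade gains 8 net, giving 528 at 98 k$.
Nothing else within 99 k$ beats 528.

528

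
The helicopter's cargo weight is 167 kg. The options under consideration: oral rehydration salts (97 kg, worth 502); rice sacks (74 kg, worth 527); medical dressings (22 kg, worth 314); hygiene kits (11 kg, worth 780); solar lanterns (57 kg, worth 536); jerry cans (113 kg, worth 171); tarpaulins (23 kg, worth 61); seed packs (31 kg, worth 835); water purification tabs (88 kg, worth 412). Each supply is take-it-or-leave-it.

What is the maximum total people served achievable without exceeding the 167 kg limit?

2526

Taking medical dressings + hygiene kits + solar lanterns + tarpaulins + seed packs: 144 kg used, 2526 in people served.
An exhaustive check of the 512 subsets confirms 2526.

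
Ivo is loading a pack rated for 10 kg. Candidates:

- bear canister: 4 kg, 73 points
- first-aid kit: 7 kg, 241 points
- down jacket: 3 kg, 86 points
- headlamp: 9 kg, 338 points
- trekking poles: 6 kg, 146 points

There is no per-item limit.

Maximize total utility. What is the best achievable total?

338

Best packing: headlamp — 9 kg, 338 total.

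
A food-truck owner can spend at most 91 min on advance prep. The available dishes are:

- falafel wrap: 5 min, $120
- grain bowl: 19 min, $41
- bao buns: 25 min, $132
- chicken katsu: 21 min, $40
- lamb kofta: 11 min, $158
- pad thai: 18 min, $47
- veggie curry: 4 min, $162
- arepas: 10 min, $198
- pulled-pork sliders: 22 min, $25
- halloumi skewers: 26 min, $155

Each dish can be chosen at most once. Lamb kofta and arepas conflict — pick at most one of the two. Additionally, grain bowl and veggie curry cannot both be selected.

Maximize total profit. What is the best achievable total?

Best packing: falafel wrap + bao buns + pad thai + veggie curry + arepas + halloumi skewers — 88 min, 814 total.

814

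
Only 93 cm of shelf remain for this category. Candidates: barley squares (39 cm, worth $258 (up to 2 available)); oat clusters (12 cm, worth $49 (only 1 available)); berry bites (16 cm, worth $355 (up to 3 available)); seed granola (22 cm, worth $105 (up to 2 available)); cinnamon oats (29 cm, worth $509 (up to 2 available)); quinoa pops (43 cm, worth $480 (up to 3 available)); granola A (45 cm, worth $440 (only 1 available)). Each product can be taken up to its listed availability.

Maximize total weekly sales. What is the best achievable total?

The ratio heuristic lands on oat clusters + 3×berry bites + cinnamon oats (1623) but leaves 4 cm idle.
Replace oat clusters and berry bites with cinnamon oats: the trade gains 105 net, giving 1728 at 90 cm.
The spare 3 cm is too small for any remaining product, and no exchange beats 1728.

1728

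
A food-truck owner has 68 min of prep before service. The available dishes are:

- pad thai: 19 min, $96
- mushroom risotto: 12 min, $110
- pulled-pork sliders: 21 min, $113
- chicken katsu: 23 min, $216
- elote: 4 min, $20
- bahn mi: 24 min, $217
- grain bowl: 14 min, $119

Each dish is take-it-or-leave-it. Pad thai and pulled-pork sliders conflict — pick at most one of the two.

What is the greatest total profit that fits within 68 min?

572

Greedy by ratio would take mushroom risotto + chicken katsu + elote + bahn mi: 63 min used, total 563.
Dropping mushroom risotto frees 12 min; slotting in grain bowl (14 min) lifts the total to 572 at 65 min.
Next best is mushroom risotto + chicken katsu + elote + bahn mi at 563 (63 min) — short by 9.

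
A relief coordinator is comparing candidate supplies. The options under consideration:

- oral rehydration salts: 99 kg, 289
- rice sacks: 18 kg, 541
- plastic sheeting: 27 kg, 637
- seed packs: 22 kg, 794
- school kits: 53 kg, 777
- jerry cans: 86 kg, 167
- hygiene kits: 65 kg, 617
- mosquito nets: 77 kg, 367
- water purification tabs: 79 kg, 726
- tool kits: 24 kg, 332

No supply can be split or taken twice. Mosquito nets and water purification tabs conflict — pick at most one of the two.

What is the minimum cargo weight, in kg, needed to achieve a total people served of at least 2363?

117

Minimise kg subject to total people served ≥ 2363.
rice sacks + seed packs + school kits + tool kits reaches 2444 using 117 kg.
No combination under 117 kg hits 2363.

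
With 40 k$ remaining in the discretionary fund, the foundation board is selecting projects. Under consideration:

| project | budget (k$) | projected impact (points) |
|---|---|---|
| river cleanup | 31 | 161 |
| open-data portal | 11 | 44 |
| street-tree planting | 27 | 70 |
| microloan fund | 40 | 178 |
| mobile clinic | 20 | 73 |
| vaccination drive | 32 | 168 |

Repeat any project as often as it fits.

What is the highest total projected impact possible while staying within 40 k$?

178

Greedy by ratio would take vaccination drive: 32 k$ used, total 168.
The 32 k$ tied up in vaccination drive is better spent on microloan fund — total rises to 178 (40 k$).
Nothing else within 40 k$ beats 178.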